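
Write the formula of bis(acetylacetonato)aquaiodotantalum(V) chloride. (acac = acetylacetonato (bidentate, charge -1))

[Ta(acac)2(H2O)I]Cl2

Ligands: 1 iodo (I, -1), 1 aqua (H2O, neutral), 2 acetylacetonato (acac, -1). Ligand charge sum = -3.
Charge balance with chloride (-1) requires 1 complex ion per 2 chloride.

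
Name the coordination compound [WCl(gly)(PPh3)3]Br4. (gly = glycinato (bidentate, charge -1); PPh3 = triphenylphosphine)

chloro(glycinato)tris(triphenylphosphine)tungsten(VI) bromide

The 4 bromide counter-ions carry a total charge of -4, so each complex ion is 4+.
Ligand charges: 1×chloro (-1 each), 1×glycinato (-1 each), 3×triphenylphosphine (neutral); total -2. So W + (-2) = 4+, giving W = +6.
Ligands are named alphabetically: chloro before glycinato before triphenylphosphine.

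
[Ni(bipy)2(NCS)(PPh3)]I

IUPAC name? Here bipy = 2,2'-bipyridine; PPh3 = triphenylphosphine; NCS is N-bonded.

bis(2,2'-bipyridine)isothiocyanato(triphenylphosphine)nickel(II) iodide

The 1 iodide counter-ion carries a total charge of -1, so each complex ion is 1+.
Ligand charges: 2×2,2'-bipyridine (neutral), 1×triphenylphosphine (neutral), 1×isothiocyanato (-1 each); total -1. So Ni + (-1) = 1+, giving Ni = +2.
Ligands are named alphabetically: bipyridine before isothiocyanato before triphenylphosphine.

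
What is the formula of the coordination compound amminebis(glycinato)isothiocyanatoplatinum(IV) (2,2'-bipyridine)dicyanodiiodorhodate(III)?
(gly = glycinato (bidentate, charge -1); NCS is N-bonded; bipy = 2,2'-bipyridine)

Cation [Pt…]: ligand charges -3, Pt(IV) ⇒ ion charge 1+.
Anion [Rh…]: ligand charges -4, Rh(III) ⇒ ion charge 1−.
One 1+ cation balances one 1− anion.

[Pt(gly)2(NCS)(NH3)][Rh(bipy)(CN)2I2]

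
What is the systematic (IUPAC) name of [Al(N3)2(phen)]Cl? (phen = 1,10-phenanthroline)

The 1 chloride counter-ion carries a total charge of -1, so each complex ion is 1+.
Ligand charges: 1×1,10-phenanthroline (neutral), 2×azido (-1 each); total -2. So Al + (-2) = 1+, giving Al = +3.
Ligands are named alphabetically: azido before phenanthroline.

diazido(1,10-phenanthroline)aluminium(III) chloride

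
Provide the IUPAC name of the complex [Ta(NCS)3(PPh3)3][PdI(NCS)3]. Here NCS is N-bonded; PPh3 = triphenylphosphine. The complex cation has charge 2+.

triisothiocyanatotris(triphenylphosphine)tantalum(V) iodotriisothiocyanatopalladate(II)

Both ions are complex: the cation is named first with the plain metal name, the anion second with the -ate form; each ion's ligands are alphabetised independently.
The complex cation is given as 2+; its ligand charges sum to -3, so Ta = +5.
A 1:1 salt means the anion carries the equal and opposite charge, 2−.
Anion: ligand charges sum to -4; for the ion to be 2−, Pd = +2.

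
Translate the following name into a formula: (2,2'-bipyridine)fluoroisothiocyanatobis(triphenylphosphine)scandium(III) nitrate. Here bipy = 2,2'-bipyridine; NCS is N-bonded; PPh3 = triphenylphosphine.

Ligands: 1 2,2'-bipyridine (bipy, neutral), 1 isothiocyanato (NCS, -1), 2 triphenylphosphine (PPh3, neutral), 1 fluoro (F, -1). Ligand charge sum = -2.
With Sc in oxidation state +3, the complex ion is [Sc...]^1+.
Charge balance with nitrate (-1) requires 1 complex ion per 1 nitrate.

[Sc(bipy)F(NCS)(PPh3)2]NO3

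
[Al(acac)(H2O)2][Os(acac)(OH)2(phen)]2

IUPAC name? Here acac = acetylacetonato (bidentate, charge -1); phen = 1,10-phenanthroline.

(acetylacetonato)diaquaaluminium(III) (acetylacetonato)dihydroxo(1,10-phenanthroline)osmate(II)

Aluminium is always +3 in its complexes; the cation's ligand charges sum to -1, so the complex cation is 2+.
With 2 anions per cation, each anion must be 2/2 = 1−.
Anion: ligand charges sum to -3; for the ion to be 1−, Os = +2.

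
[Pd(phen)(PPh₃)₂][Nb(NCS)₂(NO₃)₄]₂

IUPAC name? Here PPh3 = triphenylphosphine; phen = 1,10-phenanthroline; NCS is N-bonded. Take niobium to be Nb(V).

Both ions are complex: the cation is named first with the plain metal name, the anion second with the -ate form; each ion's ligands are alphabetised independently.
Nb is given as +5; the anion's ligand charges sum to -6, so the complex anion is 1−.
With 2 anions per cation, the cation must be 2×1 = 2+.
Cation: ligand charges sum to 0; for the ion to be 2+, Pd = +2.

(1,10-phenanthroline)bis(triphenylphosphine)palladium(II) diisothiocyanatotetranitratoniobate(V)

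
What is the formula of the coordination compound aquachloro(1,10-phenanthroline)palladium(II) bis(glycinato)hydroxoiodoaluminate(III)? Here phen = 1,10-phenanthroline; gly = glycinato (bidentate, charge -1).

Cation [Pd…]: ligand charges -1, Pd(II) ⇒ ion charge 1+.
Anion [Al…]: ligand charges -4, Al(III) ⇒ ion charge 1−.
One 1+ cation balances one 1− anion.

[PdCl(H2O)(phen)][Al(gly)2I(OH)]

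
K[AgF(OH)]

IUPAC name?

The 1 potassium counter-ion carries a total charge of +1, so each complex ion is 1−.
Ligand charges: 1×fluoro (-1 each), 1×hydroxo (-1 each); total -2. So Ag + (-2) = 1−, giving Ag = +1.
Ligands are named alphabetically: fluoro before hydroxo.
The complex ion is anionic, so silver takes the -ate form argentate(I).

potassium fluorohydroxoargentate(I)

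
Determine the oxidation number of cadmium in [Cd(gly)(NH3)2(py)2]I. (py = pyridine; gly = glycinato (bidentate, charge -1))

1 iodide outside the brackets (-1 each) → the complex ion is 1+.
Ligand charges: 2×py neutral; 1×gly = -1; 2×NH3 neutral; sum -1.
Cd + (-1) = 1+ ⇒ Cd is +2.

+2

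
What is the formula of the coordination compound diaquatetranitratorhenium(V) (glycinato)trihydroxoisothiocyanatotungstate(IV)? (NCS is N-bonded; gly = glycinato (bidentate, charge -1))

[Re(H2O)2(NO3)4][W(gly)(NCS)(OH)3]

Cation [Re…]: ligand charges -4, Re(V) ⇒ ion charge 1+.
Anion [W…]: ligand charges -5, W(IV) ⇒ ion charge 1−.
One 1+ cation balances one 1− anion.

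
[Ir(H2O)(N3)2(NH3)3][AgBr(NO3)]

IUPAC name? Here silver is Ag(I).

Both ions are complex: the cation is named first with the plain metal name, the anion second with the -ate form; each ion's ligands are alphabetised independently.
Ag is given as +1; the anion's ligand charges sum to -2, so the complex anion is 1−.
A 1:1 salt means the cation carries the equal and opposite charge, 1+.
Cation: ligand charges sum to -2; for the ion to be 1+, Ir = +3.

triammineaquadiazidoiridium(III) bromonitratoargentate(I)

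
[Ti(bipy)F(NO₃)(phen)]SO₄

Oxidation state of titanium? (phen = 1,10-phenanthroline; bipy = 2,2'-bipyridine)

+4

1 sulfate outside the brackets (-2 each) → the complex ion is 2+.
Ligand charges: 1×phen neutral; 1×bipy neutral; 1×F = -1; 1×NO3 = -1; sum -2.
Ti + (-2) = 2+ ⇒ Ti is +4.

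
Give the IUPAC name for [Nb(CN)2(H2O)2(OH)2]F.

diaquadicyanodihydroxoniobium(V) fluoride

The 1 fluoride counter-ion carries a total charge of -1, so each complex ion is 1+.
Ligand charges: 2×aqua (neutral), 2×hydroxo (-1 each), 2×cyano (-1 each); total -4. So Nb + (-4) = 1+, giving Nb = +5.
Ligands are named alphabetically: aqua before cyano before hydroxo.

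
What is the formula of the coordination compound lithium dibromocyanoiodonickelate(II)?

Li2[NiBr2(CN)I]

Ligands: 1 cyano (CN, -1), 1 iodo (I, -1), 2 bromo (Br, -1). Ligand charge sum = -4.
Charge balance with lithium (+1) requires 1 complex ion per 2 lithium.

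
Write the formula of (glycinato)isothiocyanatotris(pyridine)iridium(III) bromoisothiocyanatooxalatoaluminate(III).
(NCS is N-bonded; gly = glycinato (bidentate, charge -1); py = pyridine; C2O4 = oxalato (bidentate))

Cation [Ir…]: ligand charges -2, Ir(III) ⇒ ion charge 1+.
Anion [Al…]: ligand charges -4, Al(III) ⇒ ion charge 1−.
One 1+ cation balances one 1− anion.

[Ir(gly)(NCS)(py)3][AlBr(C2O4)(NCS)]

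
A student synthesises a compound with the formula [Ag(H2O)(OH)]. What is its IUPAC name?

There is no counter-ion, so the complex is neutral overall.
Ligand charges: 1×aqua (neutral), 1×hydroxo (-1 each); total -1. So Ag + (-1) = 0, giving Ag = +1.
Ligands are named alphabetically: aqua before hydroxo.

aquahydroxosilver(I)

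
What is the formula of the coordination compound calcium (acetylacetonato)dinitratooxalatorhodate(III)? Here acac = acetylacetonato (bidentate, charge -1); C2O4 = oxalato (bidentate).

Ligands: 2 nitrato (NO3, -1), 1 acetylacetonato (acac, -1), 1 oxalato (C2O4, -2). Ligand charge sum = -5.
With Rh in oxidation state +3, the complex ion is [Rh...]^2−.
Charge balance with calcium (+2) requires 1 complex ion per 1 calcium.

Ca[Rh(acac)(C2O4)(NO3)2]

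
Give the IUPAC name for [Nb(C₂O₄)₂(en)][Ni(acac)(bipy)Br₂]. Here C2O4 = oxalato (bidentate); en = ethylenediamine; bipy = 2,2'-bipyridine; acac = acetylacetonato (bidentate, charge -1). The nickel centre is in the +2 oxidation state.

Both ions are complex: the cation is named first with the plain metal name, the anion second with the -ate form; each ion's ligands are alphabetised independently.
Ni is given as +2; the anion's ligand charges sum to -3, so the complex anion is 1−.
A 1:1 salt means the cation carries the equal and opposite charge, 1+.
Cation: ligand charges sum to -4; for the ion to be 1+, Nb = +5.

(ethylenediamine)dioxalatoniobium(V) (acetylacetonato)(2,2'-bipyridine)dibromonickelate(II)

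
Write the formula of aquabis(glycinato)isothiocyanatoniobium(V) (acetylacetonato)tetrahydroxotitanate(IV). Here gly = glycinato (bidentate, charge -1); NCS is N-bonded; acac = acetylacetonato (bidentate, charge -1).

[Nb(gly)2(H2O)(NCS)][Ti(acac)(OH)4]2

Cation [Nb…]: ligand charges -3, Nb(V) ⇒ ion charge 2+.
Anion [Ti…]: ligand charges -5, Ti(IV) ⇒ ion charge 1−.
One 2+ cation requires 2 of the 1− anion.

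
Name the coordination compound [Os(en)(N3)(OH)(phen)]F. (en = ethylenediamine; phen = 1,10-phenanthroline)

The 1 fluoride counter-ion carries a total charge of -1, so each complex ion is 1+.
Ligand charges: 1×ethylenediamine (neutral), 1×1,10-phenanthroline (neutral), 1×hydroxo (-1 each), 1×azido (-1 each); total -2. So Os + (-2) = 1+, giving Os = +3.
Ligands are named alphabetically: azido before ethylenediamine before hydroxo before phenanthroline.

azido(ethylenediamine)hydroxo(1,10-phenanthroline)osmium(III) fluoride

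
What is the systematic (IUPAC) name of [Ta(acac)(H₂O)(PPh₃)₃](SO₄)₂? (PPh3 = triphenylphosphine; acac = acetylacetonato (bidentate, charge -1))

(acetylacetonato)aquatris(triphenylphosphine)tantalum(V) sulfate

The 2 sulfate counter-ions carry a total charge of -4, so each complex ion is 4+.
Ligand charges: 1×aqua (neutral), 3×triphenylphosphine (neutral), 1×acetylacetonato (-1 each); total -1. So Ta + (-1) = 4+, giving Ta = +5.
Ligands are named alphabetically: acetylacetonato before aqua before triphenylphosphine.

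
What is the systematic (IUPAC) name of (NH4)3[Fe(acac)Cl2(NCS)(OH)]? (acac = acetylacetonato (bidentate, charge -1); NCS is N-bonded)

The 3 ammonium counter-ions carry a total charge of +3, so each complex ion is 3−.
Ligand charges: 1×hydroxo (-1 each), 2×chloro (-1 each), 1×acetylacetonato (-1 each), 1×isothiocyanato (-1 each); total -5. So Fe + (-5) = 3−, giving Fe = +2.
The complex ion is anionic, so iron takes the -ate form ferrate(II).

ammonium (acetylacetonato)dichlorohydroxoisothiocyanatoferrate(II)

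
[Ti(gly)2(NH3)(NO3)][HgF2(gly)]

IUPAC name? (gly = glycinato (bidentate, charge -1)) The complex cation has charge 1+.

amminebis(glycinato)nitratotitanium(IV) difluoro(glycinato)mercurate(II)

Both ions are complex: the cation is named first with the plain metal name, the anion second with the -ate form; each ion's ligands are alphabetised independently.
The complex cation is given as 1+; its ligand charges sum to -3, so Ti = +4.
A 1:1 salt means the anion carries the equal and opposite charge, 1−.
Anion: ligand charges sum to -3; for the ion to be 1−, Hg = +2.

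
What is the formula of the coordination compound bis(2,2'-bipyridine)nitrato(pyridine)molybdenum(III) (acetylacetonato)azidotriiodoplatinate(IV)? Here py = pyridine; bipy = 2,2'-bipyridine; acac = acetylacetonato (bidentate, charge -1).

Cation [Mo…]: ligand charges -1, Mo(III) ⇒ ion charge 2+.
Anion [Pt…]: ligand charges -5, Pt(IV) ⇒ ion charge 1−.
One 2+ cation requires 2 of the 1− anion.

[Mo(bipy)2(NO3)(py)][Pt(acac)I3(N3)]2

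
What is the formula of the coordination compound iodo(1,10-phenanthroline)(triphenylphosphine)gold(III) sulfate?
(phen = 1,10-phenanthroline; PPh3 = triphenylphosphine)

Ligands: 1 1,10-phenanthroline (phen, neutral), 1 iodo (I, -1), 1 triphenylphosphine (PPh3, neutral). Ligand charge sum = -1.
With Au in oxidation state +3, the complex ion is [Au...]^2+.
Charge balance with sulfate (-2) requires 1 complex ion per 1 sulfate.

[AuI(phen)(PPh3)]SO4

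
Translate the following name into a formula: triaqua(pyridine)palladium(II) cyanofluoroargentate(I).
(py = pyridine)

[Pd(H2O)3(py)][Ag(CN)F]2

Cation [Pd…]: ligand charges 0, Pd(II) ⇒ ion charge 2+.
Anion [Ag…]: ligand charges -2, Ag(I) ⇒ ion charge 1−.
One 2+ cation requires 2 of the 1− anion.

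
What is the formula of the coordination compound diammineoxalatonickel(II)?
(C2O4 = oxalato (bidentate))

Ligands: 2 ammine (NH3, neutral), 1 oxalato (C2O4, -2). Ligand charge sum = -2.
With Ni in oxidation state +2, the complex ion is [Ni...].

[Ni(C2O4)(NH3)2]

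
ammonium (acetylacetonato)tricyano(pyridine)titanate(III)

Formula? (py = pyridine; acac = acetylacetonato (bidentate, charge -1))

Ligands: 1 pyridine (py, neutral), 1 acetylacetonato (acac, -1), 3 cyano (CN, -1). Ligand charge sum = -4.
With Ti in oxidation state +3, the complex ion is [Ti...]^1−.
Charge balance with ammonium (+1) requires 1 complex ion per 1 ammonium.

NH4[Ti(acac)(CN)3(py)]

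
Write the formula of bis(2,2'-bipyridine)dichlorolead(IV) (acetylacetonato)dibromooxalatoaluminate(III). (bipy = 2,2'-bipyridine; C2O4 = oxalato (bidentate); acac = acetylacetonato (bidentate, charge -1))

Cation [Pb…]: ligand charges -2, Pb(IV) ⇒ ion charge 2+.
Anion [Al…]: ligand charges -5, Al(III) ⇒ ion charge 2−.

[Pb(bipy)2Cl2][Al(acac)Br2(C2O4)]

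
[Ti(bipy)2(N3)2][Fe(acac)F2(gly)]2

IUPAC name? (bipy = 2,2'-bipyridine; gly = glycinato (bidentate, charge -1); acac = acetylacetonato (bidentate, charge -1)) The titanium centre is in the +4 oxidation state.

diazidobis(2,2'-bipyridine)titanium(IV) (acetylacetonato)difluoro(glycinato)ferrate(III)

Ti is given as +4; the cation's ligand charges sum to -2, so the complex cation is 2+.
With 2 anions per cation, each anion must be 2/2 = 1−.
Anion: ligand charges sum to -4; for the ion to be 1−, Fe = +3.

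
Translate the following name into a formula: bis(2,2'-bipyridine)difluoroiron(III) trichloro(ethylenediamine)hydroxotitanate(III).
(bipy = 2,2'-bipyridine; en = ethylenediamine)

[Fe(bipy)2F2][TiCl3(en)(OH)]

Cation [Fe…]: ligand charges -2, Fe(III) ⇒ ion charge 1+.
Anion [Ti…]: ligand charges -4, Ti(III) ⇒ ion charge 1−.
One 1+ cation balances one 1− anion.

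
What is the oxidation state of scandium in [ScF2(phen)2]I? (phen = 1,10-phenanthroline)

+3

1 iodide outside the brackets (-1 each) → the complex ion is 1+.
Ligand charges: 2×phen neutral; 2×F = -2; sum -2.
Sc + (-2) = 1+ ⇒ Sc is +3.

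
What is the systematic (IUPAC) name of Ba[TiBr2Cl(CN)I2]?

The 1 barium counter-ion carries a total charge of +2, so each complex ion is 2−.
Ligand charges: 2×iodo (-1 each), 1×chloro (-1 each), 2×bromo (-1 each), 1×cyano (-1 each); total -6. So Ti + (-6) = 2−, giving Ti = +4.
The complex ion is anionic, so titanium takes the -ate form titanate(IV).

barium dibromochlorocyanodiiodotitanate(IV)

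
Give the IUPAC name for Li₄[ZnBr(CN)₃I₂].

lithium bromotricyanodiiodozincate(II)

The 4 lithium counter-ions carry a total charge of +4, so each complex ion is 4−.
Ligand charges: 2×iodo (-1 each), 1×bromo (-1 each), 3×cyano (-1 each); total -6. So Zn + (-6) = 4−, giving Zn = +2.
Ligands are named alphabetically: bromo before cyano before iodo.
The complex ion is anionic, so zinc takes the -ate form zincate(II).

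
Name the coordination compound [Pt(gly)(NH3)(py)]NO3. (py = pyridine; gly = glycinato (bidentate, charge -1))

The 1 nitrate counter-ion carries a total charge of -1, so each complex ion is 1+.
Ligand charges: 1×ammine (neutral), 1×pyridine (neutral), 1×glycinato (-1 each); total -1. So Pt + (-1) = 1+, giving Pt = +2.
Ligands are named alphabetically: ammine before glycinato before pyridine.

ammine(glycinato)(pyridine)platinum(II) nitrate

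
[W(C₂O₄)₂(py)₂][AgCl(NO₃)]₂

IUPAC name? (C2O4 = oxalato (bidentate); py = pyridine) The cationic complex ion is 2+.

Both ions are complex: the cation is named first with the plain metal name, the anion second with the -ate form; each ion's ligands are alphabetised independently.
The complex cation is given as 2+; its ligand charges sum to -4, so W = +6.
With 2 anions per cation, each anion must be 2/2 = 1−.
Anion: ligand charges sum to -2; for the ion to be 1−, Ag = +1.

dioxalatobis(pyridine)tungsten(VI) chloronitratoargentate(I)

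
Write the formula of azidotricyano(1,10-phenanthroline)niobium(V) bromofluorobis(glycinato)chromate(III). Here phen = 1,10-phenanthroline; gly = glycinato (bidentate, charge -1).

Cation [Nb…]: ligand charges -4, Nb(V) ⇒ ion charge 1+.
Anion [Cr…]: ligand charges -4, Cr(III) ⇒ ion charge 1−.

[Nb(CN)3(N3)(phen)][CrBrF(gly)2]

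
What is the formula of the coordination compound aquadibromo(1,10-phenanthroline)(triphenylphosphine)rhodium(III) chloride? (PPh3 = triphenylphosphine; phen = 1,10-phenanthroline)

[RhBr2(H2O)(phen)(PPh3)]Cl

Ligands: 1 triphenylphosphine (PPh3, neutral), 1 1,10-phenanthroline (phen, neutral), 2 bromo (Br, -1), 1 aqua (H2O, neutral). Ligand charge sum = -2.
With Rh in oxidation state +3, the complex ion is [Rh...]^1+.
Charge balance with chloride (-1) requires 1 complex ion per 1 chloride.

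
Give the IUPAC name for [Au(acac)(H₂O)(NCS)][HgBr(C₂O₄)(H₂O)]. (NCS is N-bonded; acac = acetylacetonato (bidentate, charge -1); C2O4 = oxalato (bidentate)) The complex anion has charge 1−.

The complex anion is given as 1−; its ligand charges sum to -3, so Hg = +2.
A 1:1 salt means the cation carries the equal and opposite charge, 1+.
Cation: ligand charges sum to -2; for the ion to be 1+, Au = +3.

(acetylacetonato)aquaisothiocyanatogold(III) aquabromooxalatomercurate(II)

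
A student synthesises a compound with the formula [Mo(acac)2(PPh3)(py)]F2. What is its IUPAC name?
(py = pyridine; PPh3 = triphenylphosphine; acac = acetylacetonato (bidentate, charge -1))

The 2 fluoride counter-ions carry a total charge of -2, so each complex ion is 2+.
Ligand charges: 1×pyridine (neutral), 1×triphenylphosphine (neutral), 2×acetylacetonato (-1 each); total -2. So Mo + (-2) = 2+, giving Mo = +4.
Ligands are named alphabetically: acetylacetonato before pyridine before triphenylphosphine.

bis(acetylacetonato)(pyridine)(triphenylphosphine)molybdenum(IV) fluoride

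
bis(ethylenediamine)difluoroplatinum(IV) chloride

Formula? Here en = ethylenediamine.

[Pt(en)2F2]Cl2

Ligands: 2 fluoro (F, -1), 2 ethylenediamine (en, neutral). Ligand charge sum = -2.
Charge balance with chloride (-1) requires 1 complex ion per 2 chloride.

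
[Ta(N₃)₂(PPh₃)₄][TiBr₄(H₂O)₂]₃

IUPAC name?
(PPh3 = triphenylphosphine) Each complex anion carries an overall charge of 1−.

Both ions are complex: the cation is named first with the plain metal name, the anion second with the -ate form; each ion's ligands are alphabetised independently.
The complex anion is given as 1−; its ligand charges sum to -4, so Ti = +3.
With 3 anions per cation, the cation must be 3×1 = 3+.
Cation: ligand charges sum to -2; for the ion to be 3+, Ta = +5.

diazidotetrakis(triphenylphosphine)tantalum(V) diaquatetrabromotitanate(III)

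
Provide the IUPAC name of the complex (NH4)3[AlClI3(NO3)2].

The 3 ammonium counter-ions carry a total charge of +3, so each complex ion is 3−.
Ligand charges: 1×chloro (-1 each), 3×iodo (-1 each), 2×nitrato (-1 each); total -6. So Al + (-6) = 3−, giving Al = +3.
The complex ion is anionic, so aluminium takes the -ate form aluminate(III).

ammonium chlorotriiododinitratoaluminate(III)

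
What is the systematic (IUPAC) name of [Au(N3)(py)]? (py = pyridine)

azido(pyridine)gold(I)

There is no counter-ion, so the complex is neutral overall.
Ligand charges: 1×azido (-1 each), 1×pyridine (neutral); total -1. So Au + (-1) = 0, giving Au = +1.
Ligands are named alphabetically: azido before pyridine.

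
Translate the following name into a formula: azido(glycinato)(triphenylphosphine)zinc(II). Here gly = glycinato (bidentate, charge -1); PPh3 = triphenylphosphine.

[Zn(gly)(N3)(PPh3)]

Ligands: 1 glycinato (gly, -1), 1 azido (N3, -1), 1 triphenylphosphine (PPh3, neutral). Ligand charge sum = -2.
With Zn in oxidation state +2, the complex ion is [Zn...].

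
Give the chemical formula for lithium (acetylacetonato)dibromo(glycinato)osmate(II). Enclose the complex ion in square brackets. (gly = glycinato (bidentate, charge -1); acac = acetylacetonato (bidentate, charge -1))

Ligands: 2 bromo (Br, -1), 1 glycinato (gly, -1), 1 acetylacetonato (acac, -1). Ligand charge sum = -4.
With Os in oxidation state +2, the complex ion is [Os...]^2−.
Charge balance with lithium (+1) requires 1 complex ion per 2 lithium.

Li2[Os(acac)Br2(gly)]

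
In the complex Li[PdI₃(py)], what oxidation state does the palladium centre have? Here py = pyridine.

1 lithium outside the brackets (+1 each) → the complex ion is 1−.
Ligand charges: 1×py neutral; 3×I = -3; sum -3.
Pd + (-3) = 1− ⇒ Pd is +2.

+2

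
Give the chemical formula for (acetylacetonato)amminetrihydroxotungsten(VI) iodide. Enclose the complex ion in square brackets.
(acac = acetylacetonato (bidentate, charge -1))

Ligands: 3 hydroxo (OH, -1), 1 acetylacetonato (acac, -1), 1 ammine (NH3, neutral). Ligand charge sum = -4.
With W in oxidation state +6, the complex ion is [W...]^2+.
Charge balance with iodide (-1) requires 1 complex ion per 2 iodide.

[W(acac)(NH3)(OH)3]I2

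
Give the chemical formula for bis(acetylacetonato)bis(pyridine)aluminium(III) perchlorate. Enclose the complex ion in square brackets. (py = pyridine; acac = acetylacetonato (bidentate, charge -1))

[Al(acac)2(py)2]ClO4

Ligands: 2 pyridine (py, neutral), 2 acetylacetonato (acac, -1). Ligand charge sum = -2.
Charge balance with perchlorate (-1) requires 1 complex ion per 1 perchlorate.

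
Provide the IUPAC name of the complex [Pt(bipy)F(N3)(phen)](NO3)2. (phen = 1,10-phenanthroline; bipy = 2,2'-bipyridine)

The 2 nitrate counter-ions carry a total charge of -2, so each complex ion is 2+.
Ligand charges: 1×1,10-phenanthroline (neutral), 1×azido (-1 each), 1×2,2'-bipyridine (neutral), 1×fluoro (-1 each); total -2. So Pt + (-2) = 2+, giving Pt = +4.
Ligands are named alphabetically: azido before bipyridine before fluoro before phenanthroline.

azido(2,2'-bipyridine)fluoro(1,10-phenanthroline)platinum(IV) nitrate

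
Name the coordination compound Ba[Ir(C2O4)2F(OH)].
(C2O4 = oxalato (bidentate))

barium fluorohydroxodioxalatoiridate(IV)

The 1 barium counter-ion carries a total charge of +2, so each complex ion is 2−.
Ligand charges: 2×oxalato (-2 each), 1×fluoro (-1 each), 1×hydroxo (-1 each); total -6. So Ir + (-6) = 2−, giving Ir = +4.
Ligands are named alphabetically: fluoro before hydroxo before oxalato.
The complex ion is anionic, so iridium takes the -ate form iridate(IV).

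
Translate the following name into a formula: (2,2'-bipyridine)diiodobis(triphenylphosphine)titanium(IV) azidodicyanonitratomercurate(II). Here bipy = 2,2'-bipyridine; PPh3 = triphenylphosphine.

[Ti(bipy)I2(PPh3)2][Hg(CN)2(N3)(NO3)]

Cation [Ti…]: ligand charges -2, Ti(IV) ⇒ ion charge 2+.
Anion [Hg…]: ligand charges -4, Hg(II) ⇒ ion charge 2−.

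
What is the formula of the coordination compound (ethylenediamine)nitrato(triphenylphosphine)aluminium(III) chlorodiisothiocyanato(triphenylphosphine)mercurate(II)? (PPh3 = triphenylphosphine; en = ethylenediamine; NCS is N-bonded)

[Al(en)(NO3)(PPh3)][HgCl(NCS)2(PPh3)]2

Cation [Al…]: ligand charges -1, Al(III) ⇒ ion charge 2+.
Anion [Hg…]: ligand charges -3, Hg(II) ⇒ ion charge 1−.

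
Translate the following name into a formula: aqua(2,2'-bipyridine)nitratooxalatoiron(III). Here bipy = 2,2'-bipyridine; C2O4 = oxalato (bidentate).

[Fe(bipy)(C2O4)(H2O)(NO3)]

Ligands: 1 2,2'-bipyridine (bipy, neutral), 1 oxalato (C2O4, -2), 1 nitrato (NO3, -1), 1 aqua (H2O, neutral). Ligand charge sum = -3.
With Fe in oxidation state +3, the complex ion is [Fe...].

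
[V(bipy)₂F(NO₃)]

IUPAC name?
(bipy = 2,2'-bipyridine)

bis(2,2'-bipyridine)fluoronitratovanadium(II)

There is no counter-ion, so the complex is neutral overall.
Ligand charges: 2×2,2'-bipyridine (neutral), 1×fluoro (-1 each), 1×nitrato (-1 each); total -2. So V + (-2) = 0, giving V = +2.
Ligands are named alphabetically: bipyridine before fluoro before nitrato.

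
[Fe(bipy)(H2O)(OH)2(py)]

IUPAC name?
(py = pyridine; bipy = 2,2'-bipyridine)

aqua(2,2'-bipyridine)dihydroxo(pyridine)iron(II)

There is no counter-ion, so the complex is neutral overall.
Ligand charges: 2×hydroxo (-1 each), 1×aqua (neutral), 1×pyridine (neutral), 1×2,2'-bipyridine (neutral); total -2. So Fe + (-2) = 0, giving Fe = +2.
Ligands are named alphabetically: aqua before bipyridine before hydroxo before pyridine.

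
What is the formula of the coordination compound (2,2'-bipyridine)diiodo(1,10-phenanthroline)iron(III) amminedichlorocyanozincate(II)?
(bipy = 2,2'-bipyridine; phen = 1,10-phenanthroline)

[Fe(bipy)I2(phen)][ZnCl2(CN)(NH3)]

Cation [Fe…]: ligand charges -2, Fe(III) ⇒ ion charge 1+.
Anion [Zn…]: ligand charges -3, Zn(II) ⇒ ion charge 1−.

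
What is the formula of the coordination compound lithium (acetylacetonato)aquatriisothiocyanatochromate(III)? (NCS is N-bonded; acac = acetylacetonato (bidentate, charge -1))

Ligands: 3 isothiocyanato (NCS, -1), 1 acetylacetonato (acac, -1), 1 aqua (H2O, neutral). Ligand charge sum = -4.
With Cr in oxidation state +3, the complex ion is [Cr...]^1−.
Charge balance with lithium (+1) requires 1 complex ion per 1 lithium.

Li[Cr(acac)(H2O)(NCS)3]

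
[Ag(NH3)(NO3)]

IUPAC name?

amminenitratosilver(I)

There is no counter-ion, so the complex is neutral overall.
Ligand charges: 1×nitrato (-1 each), 1×ammine (neutral); total -1. So Ag + (-1) = 0, giving Ag = +1.
Ligands are named alphabetically: ammine before nitrato.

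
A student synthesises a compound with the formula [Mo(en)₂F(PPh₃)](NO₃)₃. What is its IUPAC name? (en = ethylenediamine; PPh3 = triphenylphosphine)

The 3 nitrate counter-ions carry a total charge of -3, so each complex ion is 3+.
Ligand charges: 1×fluoro (-1 each), 2×ethylenediamine (neutral), 1×triphenylphosphine (neutral); total -1. So Mo + (-1) = 3+, giving Mo = +4.
Ligands are named alphabetically: ethylenediamine before fluoro before triphenylphosphine.

bis(ethylenediamine)fluoro(triphenylphosphine)molybdenum(IV) nitrate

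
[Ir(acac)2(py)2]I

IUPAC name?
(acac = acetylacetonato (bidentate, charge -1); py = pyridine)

The 1 iodide counter-ion carries a total charge of -1, so each complex ion is 1+.
Ligand charges: 2×acetylacetonato (-1 each), 2×pyridine (neutral); total -2. So Ir + (-2) = 1+, giving Ir = +3.
Ligands are named alphabetically: acetylacetonato before pyridine.

bis(acetylacetonato)bis(pyridine)iridium(III) iodide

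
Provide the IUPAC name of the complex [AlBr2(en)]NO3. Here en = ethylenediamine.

dibromo(ethylenediamine)aluminium(III) nitrate

The 1 nitrate counter-ion carries a total charge of -1, so each complex ion is 1+.
Ligand charges: 2×bromo (-1 each), 1×ethylenediamine (neutral); total -2. So Al + (-2) = 1+, giving Al = +3.
Ligands are named alphabetically: bromo before ethylenediamine.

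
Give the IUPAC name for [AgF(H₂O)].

There is no counter-ion, so the complex is neutral overall.
Ligand charges: 1×fluoro (-1 each), 1×aqua (neutral); total -1. So Ag + (-1) = 0, giving Ag = +1.
Ligands are named alphabetically: aqua before fluoro.

aquafluorosilver(I)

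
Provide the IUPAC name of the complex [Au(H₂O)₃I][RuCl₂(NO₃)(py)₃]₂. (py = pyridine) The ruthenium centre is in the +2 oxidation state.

Both ions are complex: the cation is named first with the plain metal name, the anion second with the -ate form; each ion's ligands are alphabetised independently.
Ru is given as +2; the anion's ligand charges sum to -3, so the complex anion is 1−.
With 2 anions per cation, the cation must be 2×1 = 2+.
Cation: ligand charges sum to -1; for the ion to be 2+, Au = +3.

triaquaiodogold(III) dichloronitratotris(pyridine)ruthenate(II)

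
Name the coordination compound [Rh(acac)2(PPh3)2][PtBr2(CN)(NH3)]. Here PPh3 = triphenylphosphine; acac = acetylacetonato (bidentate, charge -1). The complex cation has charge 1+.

bis(acetylacetonato)bis(triphenylphosphine)rhodium(III) amminedibromocyanoplatinate(II)

Both ions are complex: the cation is named first with the plain metal name, the anion second with the -ate form; each ion's ligands are alphabetised independently.
The complex cation is given as 1+; its ligand charges sum to -2, so Rh = +3.
A 1:1 salt means the anion carries the equal and opposite charge, 1−.
Anion: ligand charges sum to -3; for the ion to be 1−, Pt = +2.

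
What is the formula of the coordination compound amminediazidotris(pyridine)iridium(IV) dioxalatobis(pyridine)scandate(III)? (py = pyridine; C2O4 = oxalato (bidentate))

Cation [Ir…]: ligand charges -2, Ir(IV) ⇒ ion charge 2+.
Anion [Sc…]: ligand charges -4, Sc(III) ⇒ ion charge 1−.
One 2+ cation requires 2 of the 1− anion.

[Ir(N3)2(NH3)(py)3][Sc(C2O4)2(py)2]2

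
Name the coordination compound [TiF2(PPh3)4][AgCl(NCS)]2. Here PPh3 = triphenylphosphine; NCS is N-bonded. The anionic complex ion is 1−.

difluorotetrakis(triphenylphosphine)titanium(IV) chloroisothiocyanatoargentate(I)

Both ions are complex: the cation is named first with the plain metal name, the anion second with the -ate form; each ion's ligands are alphabetised independently.
The complex anion is given as 1−; its ligand charges sum to -2, so Ag = +1.
With 2 anions per cation, the cation must be 2×1 = 2+.
Cation: ligand charges sum to -2; for the ion to be 2+, Ti = +4.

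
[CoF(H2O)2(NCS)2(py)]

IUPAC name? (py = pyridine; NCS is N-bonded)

diaquafluorodiisothiocyanato(pyridine)cobalt(III)

There is no counter-ion, so the complex is neutral overall.
Ligand charges: 1×pyridine (neutral), 1×fluoro (-1 each), 2×isothiocyanato (-1 each), 2×aqua (neutral); total -3. So Co + (-3) = 0, giving Co = +3.
Ligands are named alphabetically: aqua before fluoro before isothiocyanato before pyridine.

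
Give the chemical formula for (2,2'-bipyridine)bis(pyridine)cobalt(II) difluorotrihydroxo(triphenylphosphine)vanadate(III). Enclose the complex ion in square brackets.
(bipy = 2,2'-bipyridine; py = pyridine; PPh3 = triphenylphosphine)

[Co(bipy)(py)2][VF2(OH)3(PPh3)]

Cation [Co…]: ligand charges 0, Co(II) ⇒ ion charge 2+.
Anion [V…]: ligand charges -5, V(III) ⇒ ion charge 2−.
One 2+ cation balances one 2− anion.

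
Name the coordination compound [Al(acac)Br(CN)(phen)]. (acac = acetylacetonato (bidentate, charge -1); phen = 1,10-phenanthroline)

There is no counter-ion, so the complex is neutral overall.
Ligand charges: 1×cyano (-1 each), 1×acetylacetonato (-1 each), 1×1,10-phenanthroline (neutral), 1×bromo (-1 each); total -3. So Al + (-3) = 0, giving Al = +3.
Ligands are named alphabetically: acetylacetonato before bromo before cyano before phenanthroline.

(acetylacetonato)bromocyano(1,10-phenanthroline)aluminium(III)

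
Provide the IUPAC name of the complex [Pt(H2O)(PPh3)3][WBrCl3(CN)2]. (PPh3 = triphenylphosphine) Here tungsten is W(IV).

Both ions are complex: the cation is named first with the plain metal name, the anion second with the -ate form; each ion's ligands are alphabetised independently.
W is given as +4; the anion's ligand charges sum to -6, so the complex anion is 2−.
A 1:1 salt means the cation carries the equal and opposite charge, 2+.
Cation: ligand charges sum to 0; for the ion to be 2+, Pt = +2.

aquatris(triphenylphosphine)platinum(II) bromotrichlorodicyanotungstate(IV)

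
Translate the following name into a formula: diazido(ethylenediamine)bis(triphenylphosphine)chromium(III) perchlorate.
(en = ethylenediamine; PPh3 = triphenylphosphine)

Ligands: 2 azido (N3, -1), 1 ethylenediamine (en, neutral), 2 triphenylphosphine (PPh3, neutral). Ligand charge sum = -2.
With Cr in oxidation state +3, the complex ion is [Cr...]^1+.
Charge balance with perchlorate (-1) requires 1 complex ion per 1 perchlorate.

[Cr(en)(N3)2(PPh3)2]ClO4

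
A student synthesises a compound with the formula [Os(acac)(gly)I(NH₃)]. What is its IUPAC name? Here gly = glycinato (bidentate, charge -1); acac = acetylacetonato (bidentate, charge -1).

There is no counter-ion, so the complex is neutral overall.
Ligand charges: 1×ammine (neutral), 1×iodo (-1 each), 1×glycinato (-1 each), 1×acetylacetonato (-1 each); total -3. So Os + (-3) = 0, giving Os = +3.
Ligands are named alphabetically: acetylacetonato before ammine before glycinato before iodo.

(acetylacetonato)ammine(glycinato)iodoosmium(III)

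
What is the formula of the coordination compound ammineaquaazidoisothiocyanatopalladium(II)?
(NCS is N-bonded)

[Pd(H2O)(N3)(NCS)(NH3)]

Ligands: 1 aqua (H2O, neutral), 1 isothiocyanato (NCS, -1), 1 ammine (NH3, neutral), 1 azido (N3, -1). Ligand charge sum = -2.
With Pd in oxidation state +2, the complex ion is [Pd...].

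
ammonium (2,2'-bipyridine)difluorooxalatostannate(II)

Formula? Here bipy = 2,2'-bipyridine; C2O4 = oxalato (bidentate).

(NH4)2[Sn(bipy)(C2O4)F2]

Ligands: 1 2,2'-bipyridine (bipy, neutral), 2 fluoro (F, -1), 1 oxalato (C2O4, -2). Ligand charge sum = -4.
With Sn in oxidation state +2, the complex ion is [Sn...]^2−.
Charge balance with ammonium (+1) requires 1 complex ion per 2 ammonium.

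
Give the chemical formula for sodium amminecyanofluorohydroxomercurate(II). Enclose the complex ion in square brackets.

Na[Hg(CN)F(NH3)(OH)]

Ligands: 1 ammine (NH3, neutral), 1 hydroxo (OH, -1), 1 cyano (CN, -1), 1 fluoro (F, -1). Ligand charge sum = -3.
With Hg in oxidation state +2, the complex ion is [Hg...]^1−.
Charge balance with sodium (+1) requires 1 complex ion per 1 sodium.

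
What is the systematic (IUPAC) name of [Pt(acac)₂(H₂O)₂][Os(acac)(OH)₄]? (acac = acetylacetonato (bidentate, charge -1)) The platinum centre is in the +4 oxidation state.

Both ions are complex: the cation is named first with the plain metal name, the anion second with the -ate form; each ion's ligands are alphabetised independently.
Pt is given as +4; the cation's ligand charges sum to -2, so the complex cation is 2+.
A 1:1 salt means the anion carries the equal and opposite charge, 2−.
Anion: ligand charges sum to -5; for the ion to be 2−, Os = +3.

bis(acetylacetonato)diaquaplatinum(IV) (acetylacetonato)tetrahydroxoosmate(III)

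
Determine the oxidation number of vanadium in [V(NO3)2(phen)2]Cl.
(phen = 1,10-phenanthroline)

1 chloride outside the brackets (-1 each) → the complex ion is 1+.
Ligand charges: 2×NO3 = -2; 2×phen neutral; sum -2.
V + (-2) = 1+ ⇒ V is +3.

+3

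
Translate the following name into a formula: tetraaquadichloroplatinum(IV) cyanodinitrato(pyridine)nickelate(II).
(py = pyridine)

Cation [Pt…]: ligand charges -2, Pt(IV) ⇒ ion charge 2+.
Anion [Ni…]: ligand charges -3, Ni(II) ⇒ ion charge 1−.

[PtCl2(H2O)4][Ni(CN)(NO3)2(py)]2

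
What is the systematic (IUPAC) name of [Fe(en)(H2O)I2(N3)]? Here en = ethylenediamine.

There is no counter-ion, so the complex is neutral overall.
Ligand charges: 2×iodo (-1 each), 1×ethylenediamine (neutral), 1×azido (-1 each), 1×aqua (neutral); total -3. So Fe + (-3) = 0, giving Fe = +3.
Ligands are named alphabetically: aqua before azido before ethylenediamine before iodo.

aquaazido(ethylenediamine)diiodoiron(III)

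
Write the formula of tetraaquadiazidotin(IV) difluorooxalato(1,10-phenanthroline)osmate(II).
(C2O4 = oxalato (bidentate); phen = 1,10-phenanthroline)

[Sn(H2O)4(N3)2][Os(C2O4)F2(phen)]

Cation [Sn…]: ligand charges -2, Sn(IV) ⇒ ion charge 2+.
Anion [Os…]: ligand charges -4, Os(II) ⇒ ion charge 2−.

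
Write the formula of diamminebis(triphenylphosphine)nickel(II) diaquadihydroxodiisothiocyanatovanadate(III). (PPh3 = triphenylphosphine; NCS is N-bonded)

Cation [Ni…]: ligand charges 0, Ni(II) ⇒ ion charge 2+.
Anion [V…]: ligand charges -4, V(III) ⇒ ion charge 1−.

[Ni(NH3)2(PPh3)2][V(H2O)2(NCS)2(OH)2]2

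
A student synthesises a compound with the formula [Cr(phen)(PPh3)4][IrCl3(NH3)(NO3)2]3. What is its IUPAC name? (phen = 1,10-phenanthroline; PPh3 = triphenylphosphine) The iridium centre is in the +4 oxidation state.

(1,10-phenanthroline)tetrakis(triphenylphosphine)chromium(III) amminetrichlorodinitratoiridate(IV)

Ir is given as +4; the anion's ligand charges sum to -5, so the complex anion is 1−.
With 3 anions per cation, the cation must be 3×1 = 3+.
Cation: ligand charges sum to 0; for the ion to be 3+, Cr = +3.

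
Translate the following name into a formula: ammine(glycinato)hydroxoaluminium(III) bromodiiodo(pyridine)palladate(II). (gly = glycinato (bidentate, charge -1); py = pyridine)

[Al(gly)(NH3)(OH)][PdBrI2(py)]

Cation [Al…]: ligand charges -2, Al(III) ⇒ ion charge 1+.
Anion [Pd…]: ligand charges -3, Pd(II) ⇒ ion charge 1−.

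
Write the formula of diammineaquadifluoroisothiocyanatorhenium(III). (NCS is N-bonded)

[ReF2(H2O)(NCS)(NH3)2]

Ligands: 1 isothiocyanato (NCS, -1), 1 aqua (H2O, neutral), 2 fluoro (F, -1), 2 ammine (NH3, neutral). Ligand charge sum = -3.
With Re in oxidation state +3, the complex ion is [Re...].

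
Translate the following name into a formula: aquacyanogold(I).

Ligands: 1 aqua (H2O, neutral), 1 cyano (CN, -1). Ligand charge sum = -1.
With Au in oxidation state +1, the complex ion is [Au...].

[Au(CN)(H2O)]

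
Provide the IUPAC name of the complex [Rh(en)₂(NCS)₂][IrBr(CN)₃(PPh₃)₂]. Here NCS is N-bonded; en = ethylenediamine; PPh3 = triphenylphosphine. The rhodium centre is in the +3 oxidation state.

Both ions are complex: the cation is named first with the plain metal name, the anion second with the -ate form; each ion's ligands are alphabetised independently.
Rh is given as +3; the cation's ligand charges sum to -2, so the complex cation is 1+.
A 1:1 salt means the anion carries the equal and opposite charge, 1−.
Anion: ligand charges sum to -4; for the ion to be 1−, Ir = +3.

bis(ethylenediamine)diisothiocyanatorhodium(III) bromotricyanobis(triphenylphosphine)iridate(III)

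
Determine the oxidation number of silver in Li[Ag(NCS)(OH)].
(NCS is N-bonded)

+1

1 lithium outside the brackets (+1 each) → the complex ion is 1−.
Ligand charges: 1×NCS = -1; 1×OH = -1; sum -2.
Ag + (-2) = 1− ⇒ Ag is +1.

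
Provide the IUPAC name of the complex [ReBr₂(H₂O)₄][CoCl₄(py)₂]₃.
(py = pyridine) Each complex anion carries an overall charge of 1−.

Both ions are complex: the cation is named first with the plain metal name, the anion second with the -ate form; each ion's ligands are alphabetised independently.
The complex anion is given as 1−; its ligand charges sum to -4, so Co = +3.
With 3 anions per cation, the cation must be 3×1 = 3+.
Cation: ligand charges sum to -2; for the ion to be 3+, Re = +5.

tetraaquadibromorhenium(V) tetrachlorobis(pyridine)cobaltate(III)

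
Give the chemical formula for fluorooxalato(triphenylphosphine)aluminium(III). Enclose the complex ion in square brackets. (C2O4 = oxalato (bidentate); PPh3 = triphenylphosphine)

[Al(C2O4)F(PPh3)]

Ligands: 1 oxalato (C2O4, -2), 1 fluoro (F, -1), 1 triphenylphosphine (PPh3, neutral). Ligand charge sum = -3.
With Al in oxidation state +3, the complex ion is [Al...].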